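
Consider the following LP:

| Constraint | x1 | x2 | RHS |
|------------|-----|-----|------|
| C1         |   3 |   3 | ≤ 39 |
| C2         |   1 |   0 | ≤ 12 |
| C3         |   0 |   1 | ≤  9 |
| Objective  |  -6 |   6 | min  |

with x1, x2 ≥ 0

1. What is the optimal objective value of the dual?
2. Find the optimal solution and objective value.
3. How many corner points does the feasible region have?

1. -72 (by strong duality, equal to the primal optimum)
2. x1 = 12, x2 = 0, z = -72
3. 5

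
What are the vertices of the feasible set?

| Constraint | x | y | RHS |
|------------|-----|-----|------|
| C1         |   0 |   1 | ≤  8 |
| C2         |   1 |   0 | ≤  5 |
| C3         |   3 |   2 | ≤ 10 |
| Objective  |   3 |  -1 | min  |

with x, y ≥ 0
Each vertex is the intersection of two constraint boundaries that also satisfies all remaining constraints:
  x = 0 and y = 0 → (0, 0)
  3x + 2y = 10 and y = 0 → (3.333, 0)
  3x + 2y = 10 and x = 0 → (0, 5)

Vertices: (0, 0), (3.333, 0), (0, 5)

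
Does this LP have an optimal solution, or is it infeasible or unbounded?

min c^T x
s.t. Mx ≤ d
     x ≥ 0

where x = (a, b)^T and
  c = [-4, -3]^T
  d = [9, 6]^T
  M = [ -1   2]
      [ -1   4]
Feasible point: (0, 0) satisfies every constraint, so the LP is feasible.
Direction d = (1, 0): for each constraint row a, a·d ≤ 0 —
  (-1)(1) + (2)(0) = -1 ≤ 0
  (-1)(1) + (4)(0) = -1 ≤ 0
and d ≥ 0, so (0, 0) + t·d stays feasible for every t ≥ 0. Along this ray z = -4a - 3b changes by -4 per unit t, so z → −∞.

Unbounded: there is a feasible ray along which z → −∞.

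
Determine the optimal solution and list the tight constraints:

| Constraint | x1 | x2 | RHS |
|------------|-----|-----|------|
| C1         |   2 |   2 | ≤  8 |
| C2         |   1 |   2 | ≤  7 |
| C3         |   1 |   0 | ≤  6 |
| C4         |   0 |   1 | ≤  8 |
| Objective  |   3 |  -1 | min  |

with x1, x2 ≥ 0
Optimal: x1 = 0, x2 = 3.5
Binding: C2, x1 ≥ 0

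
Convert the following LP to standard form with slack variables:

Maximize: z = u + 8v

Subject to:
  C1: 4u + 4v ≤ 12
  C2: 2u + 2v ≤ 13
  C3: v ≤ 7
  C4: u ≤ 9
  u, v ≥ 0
max z = u + 8v

s.t.
  4u + 4v + s1 = 12
  2u + 2v + s2 = 13
  v + s3 = 7
  u + s4 = 9
  u, v, s1, s2, s3, s4 ≥ 0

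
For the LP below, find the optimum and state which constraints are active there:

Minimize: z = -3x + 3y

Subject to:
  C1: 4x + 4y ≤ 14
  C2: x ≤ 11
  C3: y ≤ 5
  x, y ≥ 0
Optimal: x = 3.5, y = 0
Slack at optimum:
  C1: slack = 0 (binding)
  C2: slack = 7.5
  C3: slack = 5
  x ≥ 0: x = 3.5
  y ≥ 0: y = 0 (binding)
Binding constraints: C1, y ≥ 0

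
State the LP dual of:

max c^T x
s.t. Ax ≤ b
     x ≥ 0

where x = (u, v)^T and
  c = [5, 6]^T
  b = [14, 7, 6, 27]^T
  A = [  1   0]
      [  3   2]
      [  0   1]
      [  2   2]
Minimize: z = 14y1 + 7y2 + 6y3 + 27y4

Subject to:
  C1: -y1 - 3y2 - 2y4 ≤ -5
  C2: -2y2 - y3 - 2y4 ≤ -6
  y1, y2, y3, y4 ≥ 0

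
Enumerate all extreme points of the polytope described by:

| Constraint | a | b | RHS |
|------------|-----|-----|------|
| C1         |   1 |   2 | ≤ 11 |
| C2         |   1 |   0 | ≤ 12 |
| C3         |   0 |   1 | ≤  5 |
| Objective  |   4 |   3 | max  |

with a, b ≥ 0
Each vertex is the intersection of two constraint boundaries that also satisfies all remaining constraints:
  a = 0 and b = 0 → (0, 0)
  a + 2b = 11 and b = 0 → (11, 0)
  a + 2b = 11 and b = 5 → (1, 5)
  b = 5 and a = 0 → (0, 5)

Vertices: (0, 0), (11, 0), (1, 5), (0, 5)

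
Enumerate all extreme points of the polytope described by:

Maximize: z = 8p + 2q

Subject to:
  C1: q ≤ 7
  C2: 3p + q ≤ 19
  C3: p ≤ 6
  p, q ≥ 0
Each vertex is the intersection of two constraint boundaries that also satisfies all remaining constraints:
  p = 0 and q = 0 → (0, 0)
  p = 6 and q = 0 → (6, 0)
  3p + q = 19 and p = 6 → (6, 1)
  q = 7 and 3p + q = 19 → (4, 7)
  q = 7 and p = 0 → (0, 7)

Vertices: (0, 0), (6, 0), (6, 1), (4, 7), (0, 7)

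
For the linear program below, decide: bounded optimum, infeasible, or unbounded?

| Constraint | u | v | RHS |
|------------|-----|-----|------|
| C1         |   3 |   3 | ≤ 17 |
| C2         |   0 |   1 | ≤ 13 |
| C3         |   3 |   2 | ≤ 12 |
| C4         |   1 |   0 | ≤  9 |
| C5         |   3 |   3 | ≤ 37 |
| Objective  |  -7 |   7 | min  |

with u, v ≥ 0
The point (4, 0) satisfies every constraint, so the LP is feasible; the constraints give u ≤ 9 and v ≤ 13, which with u, v ≥ 0 keep the feasible region inside a bounded box. A feasible, bounded LP attains a finite optimum at a vertex.

Evaluating z = -7u + 7v at each vertex:
  (0, 0): z = 0
  (4, 0): z = -28
  (0.6667, 5): z = 30.33
  (0, 5.667): z = 39.67

Feasible with finite optimum z* = -28 at (4, 0).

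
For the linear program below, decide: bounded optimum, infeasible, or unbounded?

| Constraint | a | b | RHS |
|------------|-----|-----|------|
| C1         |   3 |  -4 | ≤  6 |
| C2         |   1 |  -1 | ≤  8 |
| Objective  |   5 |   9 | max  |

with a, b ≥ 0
Feasible point: (0, 0) satisfies every constraint, so the LP is feasible.
Direction d = (0, 1): for each constraint row a, a·d ≤ 0 —
  (3)(0) + (-4)(1) = -4 ≤ 0
  (1)(0) + (-1)(1) = -1 ≤ 0
and d ≥ 0, so (0, 0) + t·d stays feasible for every t ≥ 0. Along this ray z = 5a + 9b changes by 9 per unit t, so z → +∞.

The LP is unbounded; z can be made arbitrarily large.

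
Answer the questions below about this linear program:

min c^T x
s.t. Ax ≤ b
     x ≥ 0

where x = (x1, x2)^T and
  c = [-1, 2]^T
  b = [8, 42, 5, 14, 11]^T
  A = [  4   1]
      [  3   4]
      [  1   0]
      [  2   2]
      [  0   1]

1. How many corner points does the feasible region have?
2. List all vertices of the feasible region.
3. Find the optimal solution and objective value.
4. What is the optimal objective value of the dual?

1. 4
2. (0, 0), (2, 0), (0.3333, 6.667), (0, 7)
3. x1 = 2, x2 = 0, z = -2
4. -2 (by strong duality, equal to the primal optimum)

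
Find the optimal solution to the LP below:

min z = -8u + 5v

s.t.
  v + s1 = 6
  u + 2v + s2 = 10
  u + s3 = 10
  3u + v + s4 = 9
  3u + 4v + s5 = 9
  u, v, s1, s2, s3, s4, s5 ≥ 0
Each vertex is the intersection of two constraint boundaries that also satisfies all remaining constraints:
  u = 0 and v = 0 → (0, 0)
  3u + v = 9 and 3u + 4v = 9 → (3, 0)
  3u + 4v = 9 and u = 0 → (0, 2.25)

Evaluating z = -8u + 5v at each vertex:
  (0, 0): z = 0
  (3, 0): z = -24
  (0, 2.25): z = 11.25

The minimum is at (3, 0) with z = -24.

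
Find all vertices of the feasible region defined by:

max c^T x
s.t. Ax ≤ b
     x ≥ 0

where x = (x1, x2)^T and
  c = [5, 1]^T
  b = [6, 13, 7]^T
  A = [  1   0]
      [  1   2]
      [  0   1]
Each vertex is the intersection of two constraint boundaries that also satisfies all remaining constraints:
  x1 = 0 and x2 = 0 → (0, 0)
  x1 = 6 and x2 = 0 → (6, 0)
  x1 = 6 and x1 + 2x2 = 13 → (6, 3.5)
  x1 + 2x2 = 13 and x1 = 0 → (0, 6.5)

Vertices: (0, 0), (6, 0), (6, 3.5), (0, 6.5)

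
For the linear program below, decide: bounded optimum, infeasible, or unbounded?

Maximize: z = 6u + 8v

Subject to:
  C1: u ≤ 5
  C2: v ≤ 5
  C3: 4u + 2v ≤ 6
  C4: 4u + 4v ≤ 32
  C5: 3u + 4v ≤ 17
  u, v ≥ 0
The point (0, 3) satisfies every constraint, so the LP is feasible; the constraints give u ≤ 5 and v ≤ 5, which with u, v ≥ 0 keep the feasible region inside a bounded box. A feasible, bounded LP attains a finite optimum at a vertex.

Evaluating z = 6u + 8v at each vertex:
  (0, 0): z = 0
  (1.5, 0): z = 9
  (0, 3): z = 24

Feasible with finite optimum z* = 24 at (0, 3).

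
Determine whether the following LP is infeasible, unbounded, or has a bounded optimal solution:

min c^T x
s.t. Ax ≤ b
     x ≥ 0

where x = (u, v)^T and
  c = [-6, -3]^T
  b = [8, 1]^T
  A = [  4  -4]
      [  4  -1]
Feasible point: (0, 0) satisfies every constraint, so the LP is feasible.
Direction d = (0, 1): for each constraint row a, a·d ≤ 0 —
  (4)(0) + (-4)(1) = -4 ≤ 0
  (4)(0) + (-1)(1) = -1 ≤ 0
and d ≥ 0, so (0, 0) + t·d stays feasible for every t ≥ 0. Along this ray z = -6u - 3v changes by -3 per unit t, so z → −∞.

Unbounded: there is a feasible ray along which z → −∞.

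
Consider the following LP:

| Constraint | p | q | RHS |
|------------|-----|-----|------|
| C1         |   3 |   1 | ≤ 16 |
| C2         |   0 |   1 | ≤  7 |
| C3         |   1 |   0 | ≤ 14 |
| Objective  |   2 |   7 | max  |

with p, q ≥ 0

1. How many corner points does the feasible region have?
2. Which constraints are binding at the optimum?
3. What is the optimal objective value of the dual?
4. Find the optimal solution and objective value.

1. 4
2. C1, C2
3. 55 (by strong duality, equal to the primal optimum)
4. p = 3, q = 7, z = 55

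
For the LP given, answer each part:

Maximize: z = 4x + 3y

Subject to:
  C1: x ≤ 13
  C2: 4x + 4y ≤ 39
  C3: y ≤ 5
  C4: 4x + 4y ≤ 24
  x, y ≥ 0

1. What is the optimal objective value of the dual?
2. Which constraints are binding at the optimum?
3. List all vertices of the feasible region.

1. 24 (by strong duality, equal to the primal optimum)
2. C4, y ≥ 0
3. (0, 0), (6, 0), (1, 5), (0, 5)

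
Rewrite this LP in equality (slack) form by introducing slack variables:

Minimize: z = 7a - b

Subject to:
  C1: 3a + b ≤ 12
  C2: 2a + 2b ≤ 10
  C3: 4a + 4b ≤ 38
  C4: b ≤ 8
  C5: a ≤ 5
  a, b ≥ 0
min z = 7a - b

s.t.
  3a + b + s1 = 12
  2a + 2b + s2 = 10
  4a + 4b + s3 = 38
  b + s4 = 8
  a + s5 = 5
  a, b, s1, s2, s3, s4, s5 ≥ 0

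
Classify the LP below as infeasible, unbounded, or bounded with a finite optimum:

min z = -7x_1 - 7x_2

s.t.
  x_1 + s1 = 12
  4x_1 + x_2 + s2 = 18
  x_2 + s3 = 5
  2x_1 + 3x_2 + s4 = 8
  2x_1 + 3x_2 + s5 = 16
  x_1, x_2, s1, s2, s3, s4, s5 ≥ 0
The point (4, 0) satisfies every constraint, so the LP is feasible; the constraints give x_1 ≤ 12 and x_2 ≤ 5, which with x_1, x_2 ≥ 0 keep the feasible region inside a bounded box. A feasible, bounded LP attains a finite optimum at a vertex.

Evaluating z = -7x_1 - 7x_2 at each vertex:
  (0, 0): z = 0
  (4, 0): z = -28
  (0, 2.667): z = -18.67

Feasible with finite optimum z* = -28 at (4, 0).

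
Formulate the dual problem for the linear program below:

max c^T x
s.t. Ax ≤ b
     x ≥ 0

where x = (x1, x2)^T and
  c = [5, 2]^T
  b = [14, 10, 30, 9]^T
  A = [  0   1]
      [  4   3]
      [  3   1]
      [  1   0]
Minimize: z = 14y1 + 10y2 + 30y3 + 9y4

Subject to:
  C1: -4y2 - 3y3 - y4 ≤ -5
  C2: -y1 - 3y2 - y3 ≤ -2
  y1, y2, y3, y4 ≥ 0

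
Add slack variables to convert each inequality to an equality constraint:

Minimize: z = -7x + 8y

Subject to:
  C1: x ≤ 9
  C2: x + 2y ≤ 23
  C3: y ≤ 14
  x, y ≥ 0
min z = -7x + 8y

s.t.
  x + s1 = 9
  x + 2y + s2 = 23
  y + s3 = 14
  x, y, s1, s2, s3 ≥ 0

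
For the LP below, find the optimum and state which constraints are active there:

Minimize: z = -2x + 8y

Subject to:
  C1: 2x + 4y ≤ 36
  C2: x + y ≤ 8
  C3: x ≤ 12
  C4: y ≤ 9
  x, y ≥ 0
Optimal: x = 8, y = 0
Slack at optimum:
  C1: slack = 20
  C2: slack = 0 (binding)
  C3: slack = 4
  C4: slack = 9
  x ≥ 0: x = 8
  y ≥ 0: y = 0 (binding)
Binding constraints: C2, y ≥ 0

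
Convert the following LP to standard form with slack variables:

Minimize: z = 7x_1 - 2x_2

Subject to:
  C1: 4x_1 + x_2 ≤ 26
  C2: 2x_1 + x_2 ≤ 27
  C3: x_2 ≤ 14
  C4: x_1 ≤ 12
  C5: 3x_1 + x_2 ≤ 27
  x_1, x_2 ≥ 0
min z = 7x_1 - 2x_2

s.t.
  4x_1 + x_2 + s1 = 26
  2x_1 + x_2 + s2 = 27
  x_2 + s3 = 14
  x_1 + s4 = 12
  3x_1 + x_2 + s5 = 27
  x_1, x_2, s1, s2, s3, s4, s5 ≥ 0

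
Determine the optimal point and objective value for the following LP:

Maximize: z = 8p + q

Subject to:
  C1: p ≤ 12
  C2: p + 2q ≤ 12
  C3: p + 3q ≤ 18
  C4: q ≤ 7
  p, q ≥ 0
p = 12, q = 0, z = 96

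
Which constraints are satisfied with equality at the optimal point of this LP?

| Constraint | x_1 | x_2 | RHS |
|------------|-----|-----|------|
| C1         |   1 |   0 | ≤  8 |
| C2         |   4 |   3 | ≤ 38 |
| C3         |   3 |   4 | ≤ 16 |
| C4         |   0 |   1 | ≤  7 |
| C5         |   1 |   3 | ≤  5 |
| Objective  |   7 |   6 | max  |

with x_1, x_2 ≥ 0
Optimal: x_1 = 5, x_2 = 0
Slack at optimum:
  C1: slack = 3
  C2: slack = 18
  C3: slack = 1
  C4: slack = 7
  C5: slack = 0 (binding)
  x_1 ≥ 0: x_1 = 5
  x_2 ≥ 0: x_2 = 0 (binding)
Binding constraints: C5, x_2 ≥ 0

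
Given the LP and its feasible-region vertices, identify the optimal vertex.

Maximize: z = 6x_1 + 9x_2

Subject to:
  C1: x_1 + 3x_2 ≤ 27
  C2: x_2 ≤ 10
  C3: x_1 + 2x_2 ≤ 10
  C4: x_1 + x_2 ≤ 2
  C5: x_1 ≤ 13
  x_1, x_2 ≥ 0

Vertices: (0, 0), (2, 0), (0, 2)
Evaluating z = 6x_1 + 9x_2 at each vertex:
  (0, 0): z = 0
  (2, 0): z = 12
  (0, 2): z = 18

The largest value is z = 18, attained at (0, 2).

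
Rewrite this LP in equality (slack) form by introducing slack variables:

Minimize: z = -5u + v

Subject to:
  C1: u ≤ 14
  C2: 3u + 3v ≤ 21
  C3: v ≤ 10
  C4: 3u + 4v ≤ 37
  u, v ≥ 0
min z = -5u + v

s.t.
  u + s1 = 14
  3u + 3v + s2 = 21
  v + s3 = 10
  3u + 4v + s4 = 37
  u, v, s1, s2, s3, s4 ≥ 0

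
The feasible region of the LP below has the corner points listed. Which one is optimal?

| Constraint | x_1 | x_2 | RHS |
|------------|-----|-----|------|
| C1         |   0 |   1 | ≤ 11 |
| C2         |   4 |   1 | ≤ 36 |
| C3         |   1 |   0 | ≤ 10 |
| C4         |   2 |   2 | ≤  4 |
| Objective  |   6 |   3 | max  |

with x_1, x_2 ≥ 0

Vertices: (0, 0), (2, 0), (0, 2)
Evaluating z = 6x_1 + 3x_2 at each vertex:
  (0, 0): z = 0
  (2, 0): z = 12
  (0, 2): z = 6

The largest value is z = 12, attained at (2, 0).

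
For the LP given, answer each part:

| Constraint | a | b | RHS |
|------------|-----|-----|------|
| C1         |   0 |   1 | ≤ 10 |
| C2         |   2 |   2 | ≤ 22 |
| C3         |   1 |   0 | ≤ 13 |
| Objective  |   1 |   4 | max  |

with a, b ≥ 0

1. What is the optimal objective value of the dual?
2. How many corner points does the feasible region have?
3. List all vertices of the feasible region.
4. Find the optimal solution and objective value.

1. 41 (by strong duality, equal to the primal optimum)
2. 4
3. (0, 0), (11, 0), (1, 10), (0, 10)
4. a = 1, b = 10, z = 41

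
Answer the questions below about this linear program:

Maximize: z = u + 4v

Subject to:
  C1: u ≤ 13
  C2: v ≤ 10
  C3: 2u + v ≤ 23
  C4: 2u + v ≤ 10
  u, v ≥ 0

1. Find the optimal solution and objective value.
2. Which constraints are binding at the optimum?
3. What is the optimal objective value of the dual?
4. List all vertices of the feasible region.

1. u = 0, v = 10, z = 40
2. C2, C4, u ≥ 0
3. 40 (by strong duality, equal to the primal optimum)
4. (0, 0), (5, 0), (0, 10)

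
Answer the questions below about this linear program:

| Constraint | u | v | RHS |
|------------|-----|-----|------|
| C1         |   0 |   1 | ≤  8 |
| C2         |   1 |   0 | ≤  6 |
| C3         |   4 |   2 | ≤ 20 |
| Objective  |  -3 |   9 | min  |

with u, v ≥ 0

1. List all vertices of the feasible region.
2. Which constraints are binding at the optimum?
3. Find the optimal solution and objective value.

1. (0, 0), (5, 0), (1, 8), (0, 8)
2. C3, v ≥ 0
3. u = 5, v = 0, z = -15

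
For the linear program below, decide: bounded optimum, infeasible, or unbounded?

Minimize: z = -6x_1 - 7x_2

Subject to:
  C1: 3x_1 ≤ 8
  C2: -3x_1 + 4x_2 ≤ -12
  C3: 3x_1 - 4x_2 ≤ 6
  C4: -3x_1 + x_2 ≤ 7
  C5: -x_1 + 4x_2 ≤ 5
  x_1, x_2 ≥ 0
C3 requires 3x_1 - 4x_2 ≤ 6, while C2 (-3x_1 + 4x_2 ≤ -12) is equivalent to 3x_1 - 4x_2 ≥ 12. Together they would need 12 ≤ 3x_1 - 4x_2 ≤ 6, which is impossible since 12 > 6. No point satisfies all constraints.

Infeasible: no point satisfies all constraints simultaneously.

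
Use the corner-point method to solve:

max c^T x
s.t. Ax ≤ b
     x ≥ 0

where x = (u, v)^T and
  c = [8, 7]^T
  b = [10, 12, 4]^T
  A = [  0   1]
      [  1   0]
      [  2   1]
Each vertex is the intersection of two constraint boundaries that also satisfies all remaining constraints:
  u = 0 and v = 0 → (0, 0)
  2u + v = 4 and v = 0 → (2, 0)
  2u + v = 4 and u = 0 → (0, 4)

Evaluating z = 8u + 7v at each vertex:
  (0, 0): z = 0
  (2, 0): z = 16
  (0, 4): z = 28

The maximum is at (0, 4) with z = 28.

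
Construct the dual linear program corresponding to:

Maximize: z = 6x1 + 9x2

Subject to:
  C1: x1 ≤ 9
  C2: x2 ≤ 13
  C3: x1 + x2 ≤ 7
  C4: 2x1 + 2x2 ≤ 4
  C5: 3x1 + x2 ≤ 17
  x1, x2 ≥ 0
Minimize: z = 9y1 + 13y2 + 7y3 + 4y4 + 17y5

Subject to:
  C1: -y1 - y3 - 2y4 - 3y5 ≤ -6
  C2: -y2 - y3 - 2y4 - y5 ≤ -9
  y1, y2, y3, y4, y5 ≥ 0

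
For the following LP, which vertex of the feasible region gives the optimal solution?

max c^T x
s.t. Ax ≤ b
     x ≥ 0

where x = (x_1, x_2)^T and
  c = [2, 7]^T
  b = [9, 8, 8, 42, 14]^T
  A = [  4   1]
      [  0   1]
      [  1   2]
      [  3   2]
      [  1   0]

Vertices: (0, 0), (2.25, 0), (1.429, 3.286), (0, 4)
Evaluating z = 2x_1 + 7x_2 at each vertex:
  (0, 0): z = 0
  (2.25, 0): z = 4.5
  (1.429, 3.286): z = 25.86
  (0, 4): z = 28

The largest value is z = 28, attained at (0, 4).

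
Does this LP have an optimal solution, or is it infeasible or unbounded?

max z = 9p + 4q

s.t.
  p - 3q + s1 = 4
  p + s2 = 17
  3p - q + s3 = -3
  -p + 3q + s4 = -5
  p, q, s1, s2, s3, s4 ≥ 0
The row p - 3q + s1 = 4 with s1 ≥ 0 requires p - 3q ≤ 4, while the row -p + 3q + s4 = -5 with s4 ≥ 0 is equivalent to p - 3q ≥ 5. Together they would need 5 ≤ p - 3q ≤ 4, which is impossible since 5 > 4. No point satisfies all constraints.

Infeasible — the constraint set is empty.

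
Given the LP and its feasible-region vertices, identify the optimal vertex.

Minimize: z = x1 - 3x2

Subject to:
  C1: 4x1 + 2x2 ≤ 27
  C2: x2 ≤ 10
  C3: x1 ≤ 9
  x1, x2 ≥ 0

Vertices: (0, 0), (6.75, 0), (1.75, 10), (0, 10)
(0, 10) with z = -30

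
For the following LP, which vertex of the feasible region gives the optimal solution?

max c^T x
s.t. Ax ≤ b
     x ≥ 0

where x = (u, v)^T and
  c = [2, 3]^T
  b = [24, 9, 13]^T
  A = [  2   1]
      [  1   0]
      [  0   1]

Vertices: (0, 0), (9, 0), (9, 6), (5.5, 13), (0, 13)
Evaluating z = 2u + 3v at each vertex:
  (0, 0): z = 0
  (9, 0): z = 18
  (9, 6): z = 36
  (5.5, 13): z = 50
  (0, 13): z = 39

The largest value is z = 50, attained at (5.5, 13).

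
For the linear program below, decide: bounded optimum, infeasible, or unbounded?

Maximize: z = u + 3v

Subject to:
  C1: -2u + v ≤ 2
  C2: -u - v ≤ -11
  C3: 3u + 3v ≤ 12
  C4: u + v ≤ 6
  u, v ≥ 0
C4 requires u + v ≤ 6, while C2 (-u - v ≤ -11) is equivalent to u + v ≥ 11. Together they would need 11 ≤ u + v ≤ 6, which is impossible since 11 > 6. No point satisfies all constraints.

Infeasible — the constraint set is empty.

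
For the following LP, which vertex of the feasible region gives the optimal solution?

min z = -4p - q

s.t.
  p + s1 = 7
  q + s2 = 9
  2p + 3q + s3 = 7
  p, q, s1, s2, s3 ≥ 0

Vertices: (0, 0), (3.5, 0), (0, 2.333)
Evaluating z = -4p - q at each vertex:
  (0, 0): z = 0
  (3.5, 0): z = -14
  (0, 2.333): z = -2.333

The smallest value is z = -14, attained at (3.5, 0).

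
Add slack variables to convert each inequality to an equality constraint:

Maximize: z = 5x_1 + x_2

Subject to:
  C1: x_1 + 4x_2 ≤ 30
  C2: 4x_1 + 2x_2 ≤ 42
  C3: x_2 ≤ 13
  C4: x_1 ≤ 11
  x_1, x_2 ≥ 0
max z = 5x_1 + x_2

s.t.
  x_1 + 4x_2 + s1 = 30
  4x_1 + 2x_2 + s2 = 42
  x_2 + s3 = 13
  x_1 + s4 = 11
  x_1, x_2, s1, s2, s3, s4 ≥ 0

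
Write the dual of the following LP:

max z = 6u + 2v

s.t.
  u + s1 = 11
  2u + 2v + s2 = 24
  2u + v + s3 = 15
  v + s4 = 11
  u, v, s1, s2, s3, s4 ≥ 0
Minimize: z = 11y1 + 24y2 + 15y3 + 11y4

Subject to:
  C1: -y1 - 2y2 - 2y3 ≤ -6
  C2: -2y2 - y3 - y4 ≤ -2
  y1, y2, y3, y4 ≥ 0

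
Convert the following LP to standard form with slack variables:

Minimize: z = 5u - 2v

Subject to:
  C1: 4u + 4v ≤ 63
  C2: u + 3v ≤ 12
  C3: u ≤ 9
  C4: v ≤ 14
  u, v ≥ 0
min z = 5u - 2v

s.t.
  4u + 4v + s1 = 63
  u + 3v + s2 = 12
  u + s3 = 9
  v + s4 = 14
  u, v, s1, s2, s3, s4 ≥ 0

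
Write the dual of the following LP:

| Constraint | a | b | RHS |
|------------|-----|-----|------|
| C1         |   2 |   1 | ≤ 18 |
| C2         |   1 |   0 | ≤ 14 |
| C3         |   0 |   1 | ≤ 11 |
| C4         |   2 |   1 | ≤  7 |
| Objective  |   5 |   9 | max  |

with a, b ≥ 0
Minimize: z = 18y1 + 14y2 + 11y3 + 7y4

Subject to:
  C1: -2y1 - y2 - 2y4 ≤ -5
  C2: -y1 - y3 - y4 ≤ -9
  y1, y2, y3, y4 ≥ 0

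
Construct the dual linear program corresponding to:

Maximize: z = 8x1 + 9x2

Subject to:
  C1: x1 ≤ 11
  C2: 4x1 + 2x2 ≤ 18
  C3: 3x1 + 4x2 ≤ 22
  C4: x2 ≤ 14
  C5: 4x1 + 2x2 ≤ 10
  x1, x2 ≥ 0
Minimize: z = 11y1 + 18y2 + 22y3 + 14y4 + 10y5

Subject to:
  C1: -y1 - 4y2 - 3y3 - 4y5 ≤ -8
  C2: -2y2 - 4y3 - y4 - 2y5 ≤ -9
  y1, y2, y3, y4, y5 ≥ 0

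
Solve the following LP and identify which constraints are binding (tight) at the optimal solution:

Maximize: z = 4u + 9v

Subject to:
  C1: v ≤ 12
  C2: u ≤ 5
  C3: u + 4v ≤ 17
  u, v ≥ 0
Optimal: u = 5, v = 3
Slack at optimum:
  C1: slack = 9
  C2: slack = 0 (binding)
  C3: slack = 0 (binding)
  u ≥ 0: u = 5
  v ≥ 0: v = 3
Binding constraints: C2, C3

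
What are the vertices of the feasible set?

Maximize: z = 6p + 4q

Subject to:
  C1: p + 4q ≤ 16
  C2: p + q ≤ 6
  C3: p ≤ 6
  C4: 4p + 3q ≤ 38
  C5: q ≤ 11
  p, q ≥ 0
Each vertex is the intersection of two constraint boundaries that also satisfies all remaining constraints:
  p = 0 and q = 0 → (0, 0)
  p + q = 6 and p = 6 → (6, 0)
  p + 4q = 16 and p + q = 6 → (2.667, 3.333)
  p + 4q = 16 and p = 0 → (0, 4)

Vertices: (0, 0), (6, 0), (2.667, 3.333), (0, 4)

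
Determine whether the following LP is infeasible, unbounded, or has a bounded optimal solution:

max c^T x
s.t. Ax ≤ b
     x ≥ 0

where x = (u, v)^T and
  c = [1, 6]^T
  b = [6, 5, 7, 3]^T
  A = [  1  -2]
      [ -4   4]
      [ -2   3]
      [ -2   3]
Feasible point: (0, 0) satisfies every constraint, so the LP is feasible.
Direction d = (2, 1): for each constraint row a, a·d ≤ 0 —
  (1)(2) + (-2)(1) = 0 ≤ 0
  (-4)(2) + (4)(1) = -4 ≤ 0
  (-2)(2) + (3)(1) = -1 ≤ 0
  (-2)(2) + (3)(1) = -1 ≤ 0
and d ≥ 0, so (0, 0) + t·d stays feasible for every t ≥ 0. Along this ray z = u + 6v changes by 8 per unit t, so z → +∞.

Unbounded — the objective can increase without bound over the feasible region.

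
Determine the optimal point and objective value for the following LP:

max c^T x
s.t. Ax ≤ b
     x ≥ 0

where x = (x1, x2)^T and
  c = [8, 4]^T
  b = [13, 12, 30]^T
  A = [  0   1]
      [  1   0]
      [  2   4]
Each vertex is the intersection of two constraint boundaries that also satisfies all remaining constraints:
  x1 = 0 and x2 = 0 → (0, 0)
  x1 = 12 and x2 = 0 → (12, 0)
  x1 = 12 and 2x1 + 4x2 = 30 → (12, 1.5)
  2x1 + 4x2 = 30 and x1 = 0 → (0, 7.5)

Evaluating z = 8x1 + 4x2 at each vertex:
  (0, 0): z = 0
  (12, 0): z = 96
  (12, 1.5): z = 102
  (0, 7.5): z = 30

The maximum is at (12, 1.5) with z = 102.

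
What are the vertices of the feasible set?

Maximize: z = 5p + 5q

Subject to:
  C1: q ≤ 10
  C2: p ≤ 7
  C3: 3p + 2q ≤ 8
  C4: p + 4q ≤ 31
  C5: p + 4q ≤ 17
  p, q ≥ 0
Each vertex is the intersection of two constraint boundaries that also satisfies all remaining constraints:
  p = 0 and q = 0 → (0, 0)
  3p + 2q = 8 and q = 0 → (2.667, 0)
  3p + 2q = 8 and p = 0 → (0, 4)

Vertices: (0, 0), (2.667, 0), (0, 4)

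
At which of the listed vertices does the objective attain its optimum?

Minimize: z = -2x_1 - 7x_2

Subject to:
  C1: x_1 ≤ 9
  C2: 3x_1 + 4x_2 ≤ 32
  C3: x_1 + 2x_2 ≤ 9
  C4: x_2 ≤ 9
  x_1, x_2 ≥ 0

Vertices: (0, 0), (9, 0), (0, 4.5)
(0, 4.5) with z = -31.5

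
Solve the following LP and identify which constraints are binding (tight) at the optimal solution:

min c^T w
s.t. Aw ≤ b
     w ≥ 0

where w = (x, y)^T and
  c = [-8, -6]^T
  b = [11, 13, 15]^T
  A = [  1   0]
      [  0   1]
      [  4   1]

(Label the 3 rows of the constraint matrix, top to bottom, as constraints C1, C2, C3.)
Optimal: x = 0.5, y = 13
Slack at optimum:
  C1: slack = 10.5
  C2: slack = 0 (binding)
  C3: slack = 0 (binding)
  x ≥ 0: x = 0.5
  y ≥ 0: y = 13
Binding constraints: C2, C3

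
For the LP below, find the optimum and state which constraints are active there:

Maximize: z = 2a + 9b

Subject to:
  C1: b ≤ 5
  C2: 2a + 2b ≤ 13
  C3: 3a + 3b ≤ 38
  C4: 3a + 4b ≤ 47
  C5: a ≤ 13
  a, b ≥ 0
Optimal: a = 1.5, b = 5
Binding: C1, C2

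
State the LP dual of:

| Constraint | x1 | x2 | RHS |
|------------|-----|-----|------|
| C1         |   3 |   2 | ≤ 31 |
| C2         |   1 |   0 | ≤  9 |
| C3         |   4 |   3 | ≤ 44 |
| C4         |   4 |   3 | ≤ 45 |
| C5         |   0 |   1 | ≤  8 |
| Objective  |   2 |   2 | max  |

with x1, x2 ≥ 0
Minimize: z = 31y1 + 9y2 + 44y3 + 45y4 + 8y5

Subject to:
  C1: -3y1 - y2 - 4y3 - 4y4 ≤ -2
  C2: -2y1 - 3y3 - 3y4 - y5 ≤ -2
  y1, y2, y3, y4, y5 ≥ 0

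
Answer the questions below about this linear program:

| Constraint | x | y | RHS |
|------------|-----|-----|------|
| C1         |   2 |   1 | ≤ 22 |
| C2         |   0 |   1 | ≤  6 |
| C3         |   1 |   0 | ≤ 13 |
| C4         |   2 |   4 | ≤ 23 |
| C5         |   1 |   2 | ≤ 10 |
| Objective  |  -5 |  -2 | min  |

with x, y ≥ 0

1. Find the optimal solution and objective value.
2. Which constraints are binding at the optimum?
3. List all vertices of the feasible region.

1. x = 10, y = 0, z = -50
2. C5, y ≥ 0
3. (0, 0), (10, 0), (0, 5)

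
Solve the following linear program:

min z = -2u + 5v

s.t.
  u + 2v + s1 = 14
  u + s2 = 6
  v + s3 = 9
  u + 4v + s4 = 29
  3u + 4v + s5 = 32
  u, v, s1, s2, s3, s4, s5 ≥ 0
Each vertex is the intersection of two constraint boundaries that also satisfies all remaining constraints:
  u = 0 and v = 0 → (0, 0)
  u = 6 and v = 0 → (6, 0)
  u = 6 and 3u + 4v = 32 → (6, 3.5)
  u + 2v = 14 and 3u + 4v = 32 → (4, 5)
  u + 2v = 14 and u = 0 → (0, 7)

Evaluating z = -2u + 5v at each vertex:
  (0, 0): z = 0
  (6, 0): z = -12
  (6, 3.5): z = 5.5
  (4, 5): z = 17
  (0, 7): z = 35

The minimum is at (6, 0) with z = -12.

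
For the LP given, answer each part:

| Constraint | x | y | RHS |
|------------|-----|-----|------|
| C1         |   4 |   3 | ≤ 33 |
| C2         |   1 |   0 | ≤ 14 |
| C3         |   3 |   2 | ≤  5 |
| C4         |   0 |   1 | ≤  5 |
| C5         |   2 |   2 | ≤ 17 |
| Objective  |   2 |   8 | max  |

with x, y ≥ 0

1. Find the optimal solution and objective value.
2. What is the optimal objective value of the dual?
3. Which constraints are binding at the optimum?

1. x = 0, y = 2.5, z = 20
2. 20 (by strong duality, equal to the primal optimum)
3. C3, x ≥ 0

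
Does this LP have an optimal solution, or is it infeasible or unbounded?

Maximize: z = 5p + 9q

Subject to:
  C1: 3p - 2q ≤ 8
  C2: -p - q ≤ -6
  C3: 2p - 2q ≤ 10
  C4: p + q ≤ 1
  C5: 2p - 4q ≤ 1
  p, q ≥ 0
C4 requires p + q ≤ 1, while C2 (-p - q ≤ -6) is equivalent to p + q ≥ 6. Together they would need 6 ≤ p + q ≤ 1, which is impossible since 6 > 1. No point satisfies all constraints.

Infeasible — the constraint set is empty.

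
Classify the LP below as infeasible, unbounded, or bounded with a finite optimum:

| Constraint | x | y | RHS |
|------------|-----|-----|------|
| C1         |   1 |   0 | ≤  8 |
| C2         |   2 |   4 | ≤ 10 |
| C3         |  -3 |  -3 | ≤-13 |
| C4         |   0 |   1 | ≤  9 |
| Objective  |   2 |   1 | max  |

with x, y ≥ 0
The point (5, 0) satisfies every constraint, so the LP is feasible; the constraints give x ≤ 8 and y ≤ 9, which with x, y ≥ 0 keep the feasible region inside a bounded box. A feasible, bounded LP attains a finite optimum at a vertex.

Evaluating z = 2x + y at each vertex:
  (4.333, 0): z = 8.667
  (5, 0): z = 10
  (3.667, 0.6667): z = 8

The LP has an optimal solution: (5, 0) with z = 10.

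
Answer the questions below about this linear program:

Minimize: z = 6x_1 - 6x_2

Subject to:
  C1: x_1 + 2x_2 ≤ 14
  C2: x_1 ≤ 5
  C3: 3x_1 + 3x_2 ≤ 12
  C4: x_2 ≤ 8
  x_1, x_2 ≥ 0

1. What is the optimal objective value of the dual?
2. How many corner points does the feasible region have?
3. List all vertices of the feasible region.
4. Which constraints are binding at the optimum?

1. -24 (by strong duality, equal to the primal optimum)
2. 3
3. (0, 0), (4, 0), (0, 4)
4. C3, x_1 ≥ 0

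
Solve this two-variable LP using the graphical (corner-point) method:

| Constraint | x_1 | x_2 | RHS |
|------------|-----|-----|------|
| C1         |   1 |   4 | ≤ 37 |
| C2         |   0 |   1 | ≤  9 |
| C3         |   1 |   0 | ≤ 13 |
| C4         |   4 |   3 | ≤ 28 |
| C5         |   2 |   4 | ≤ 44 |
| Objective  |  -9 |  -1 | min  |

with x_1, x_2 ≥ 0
Each vertex is the intersection of two constraint boundaries that also satisfies all remaining constraints:
  x_1 = 0 and x_2 = 0 → (0, 0)
  4x_1 + 3x_2 = 28 and x_2 = 0 → (7, 0)
  x_2 = 9 and 4x_1 + 3x_2 = 28 → (0.25, 9)
  x_2 = 9 and x_1 = 0 → (0, 9)

Evaluating z = -9x_1 - x_2 at each vertex:
  (0, 0): z = 0
  (7, 0): z = -63
  (0.25, 9): z = -11.25
  (0, 9): z = -9

The minimum is at (7, 0) with z = -63.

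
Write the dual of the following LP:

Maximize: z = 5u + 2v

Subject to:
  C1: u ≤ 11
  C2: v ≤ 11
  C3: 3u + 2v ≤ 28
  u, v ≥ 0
Minimize: z = 11y1 + 11y2 + 28y3

Subject to:
  C1: -y1 - 3y3 ≤ -5
  C2: -y2 - 2y3 ≤ -2
  y1, y2, y3 ≥ 0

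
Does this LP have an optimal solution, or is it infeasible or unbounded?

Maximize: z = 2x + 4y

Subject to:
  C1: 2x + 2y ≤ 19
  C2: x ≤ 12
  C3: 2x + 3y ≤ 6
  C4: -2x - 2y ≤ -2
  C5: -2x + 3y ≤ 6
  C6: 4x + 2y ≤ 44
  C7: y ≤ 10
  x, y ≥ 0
The point (0, 2) satisfies every constraint, so the LP is feasible; the constraints give x ≤ 12 and y ≤ 10, which with x, y ≥ 0 keep the feasible region inside a bounded box. A feasible, bounded LP attains a finite optimum at a vertex.

Evaluating z = 2x + 4y at each vertex:
  (1, 0): z = 2
  (3, 0): z = 6
  (0, 2): z = 8
  (0, 1): z = 4

The LP has an optimal solution: (0, 2) with z = 8.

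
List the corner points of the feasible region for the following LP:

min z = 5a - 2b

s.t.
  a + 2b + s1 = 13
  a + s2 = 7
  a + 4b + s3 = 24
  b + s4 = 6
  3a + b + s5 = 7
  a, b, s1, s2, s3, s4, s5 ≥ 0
Each vertex is the intersection of two constraint boundaries that also satisfies all remaining constraints:
  a = 0 and b = 0 → (0, 0)
  3a + b = 7 and b = 0 → (2.333, 0)
  a + 4b = 24 and 3a + b = 7 → (0.3636, 5.909)
  a + 4b = 24 and b = 6 → (0, 6)

Vertices: (0, 0), (2.333, 0), (0.3636, 5.909), (0, 6)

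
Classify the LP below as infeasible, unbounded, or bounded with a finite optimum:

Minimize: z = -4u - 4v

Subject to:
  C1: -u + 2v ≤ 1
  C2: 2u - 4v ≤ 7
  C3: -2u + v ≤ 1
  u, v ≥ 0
Feasible point: (0, 0) satisfies every constraint, so the LP is feasible.
Direction d = (2, 1): for each constraint row a, a·d ≤ 0 —
  (-1)(2) + (2)(1) = 0 ≤ 0
  (2)(2) + (-4)(1) = 0 ≤ 0
  (-2)(2) + (1)(1) = -3 ≤ 0
and d ≥ 0, so (0, 0) + t·d stays feasible for every t ≥ 0. Along this ray z = -4u - 4v changes by -12 per unit t, so z → −∞.

The LP is unbounded; z can be made arbitrarily small.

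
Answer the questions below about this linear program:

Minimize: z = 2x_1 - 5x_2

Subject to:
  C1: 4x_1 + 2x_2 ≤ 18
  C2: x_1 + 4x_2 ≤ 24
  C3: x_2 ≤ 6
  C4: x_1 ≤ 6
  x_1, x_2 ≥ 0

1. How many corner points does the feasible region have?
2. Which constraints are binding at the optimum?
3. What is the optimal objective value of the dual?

1. 4
2. C2, C3, x_1 ≥ 0
3. -30 (by strong duality, equal to the primal optimum)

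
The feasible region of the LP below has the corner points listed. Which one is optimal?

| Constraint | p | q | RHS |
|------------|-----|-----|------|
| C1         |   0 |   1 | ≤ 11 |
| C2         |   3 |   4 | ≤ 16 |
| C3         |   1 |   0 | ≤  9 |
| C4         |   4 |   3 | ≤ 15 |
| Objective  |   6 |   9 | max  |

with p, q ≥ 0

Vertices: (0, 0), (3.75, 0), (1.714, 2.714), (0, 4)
(0, 4) with z = 36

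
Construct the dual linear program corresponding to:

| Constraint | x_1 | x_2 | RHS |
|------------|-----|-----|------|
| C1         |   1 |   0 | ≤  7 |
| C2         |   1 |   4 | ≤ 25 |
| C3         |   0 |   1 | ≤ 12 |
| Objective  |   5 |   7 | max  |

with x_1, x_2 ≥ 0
Minimize: z = 7y1 + 25y2 + 12y3

Subject to:
  C1: -y1 - y2 ≤ -5
  C2: -4y2 - y3 ≤ -7
  y1, y2, y3 ≥ 0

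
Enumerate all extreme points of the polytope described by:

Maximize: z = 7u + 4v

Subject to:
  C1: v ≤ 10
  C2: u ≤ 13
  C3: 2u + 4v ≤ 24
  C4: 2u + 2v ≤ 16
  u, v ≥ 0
Each vertex is the intersection of two constraint boundaries that also satisfies all remaining constraints:
  u = 0 and v = 0 → (0, 0)
  2u + 2v = 16 and v = 0 → (8, 0)
  2u + 4v = 24 and 2u + 2v = 16 → (4, 4)
  2u + 4v = 24 and u = 0 → (0, 6)

Vertices: (0, 0), (8, 0), (4, 4), (0, 6)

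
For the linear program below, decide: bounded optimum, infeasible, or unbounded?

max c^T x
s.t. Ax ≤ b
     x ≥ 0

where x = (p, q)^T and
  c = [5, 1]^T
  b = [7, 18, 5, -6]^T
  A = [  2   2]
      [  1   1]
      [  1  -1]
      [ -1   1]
One constraint requires p - q ≤ 5, while the constraint -p + q ≤ -6 is equivalent to p - q ≥ 6. Together they would need 6 ≤ p - q ≤ 5, which is impossible since 6 > 5. No point satisfies all constraints.

Infeasible — the constraint set is empty.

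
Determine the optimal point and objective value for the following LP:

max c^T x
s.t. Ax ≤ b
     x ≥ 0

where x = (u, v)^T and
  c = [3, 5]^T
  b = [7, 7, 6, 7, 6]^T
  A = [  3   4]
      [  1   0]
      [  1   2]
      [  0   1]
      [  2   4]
u = 1, v = 1, z = 8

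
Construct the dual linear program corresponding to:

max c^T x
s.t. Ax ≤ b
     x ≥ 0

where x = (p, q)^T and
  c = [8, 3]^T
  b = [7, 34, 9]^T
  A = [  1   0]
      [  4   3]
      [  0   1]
Minimize: z = 7y1 + 34y2 + 9y3

Subject to:
  C1: -y1 - 4y2 ≤ -8
  C2: -3y2 - y3 ≤ -3
  y1, y2, y3 ≥ 0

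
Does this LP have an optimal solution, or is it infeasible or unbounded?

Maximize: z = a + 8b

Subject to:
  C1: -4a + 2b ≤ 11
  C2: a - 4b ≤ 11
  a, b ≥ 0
Feasible point: (0, 0) satisfies every constraint, so the LP is feasible.
Direction d = (1, 1): for each constraint row a, a·d ≤ 0 —
  (-4)(1) + (2)(1) = -2 ≤ 0
  (1)(1) + (-4)(1) = -3 ≤ 0
and d ≥ 0, so (0, 0) + t·d stays feasible for every t ≥ 0. Along this ray z = a + 8b changes by 9 per unit t, so z → +∞.

The LP is unbounded; z can be made arbitrarily large.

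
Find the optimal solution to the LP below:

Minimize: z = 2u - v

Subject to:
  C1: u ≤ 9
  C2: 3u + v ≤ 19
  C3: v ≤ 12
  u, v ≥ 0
Each vertex is the intersection of two constraint boundaries that also satisfies all remaining constraints:
  u = 0 and v = 0 → (0, 0)
  3u + v = 19 and v = 0 → (6.333, 0)
  3u + v = 19 and v = 12 → (2.333, 12)
  v = 12 and u = 0 → (0, 12)

Evaluating z = 2u - v at each vertex:
  (0, 0): z = 0
  (6.333, 0): z = 12.67
  (2.333, 12): z = -7.333
  (0, 12): z = -12

The minimum is at (0, 12) with z = -12.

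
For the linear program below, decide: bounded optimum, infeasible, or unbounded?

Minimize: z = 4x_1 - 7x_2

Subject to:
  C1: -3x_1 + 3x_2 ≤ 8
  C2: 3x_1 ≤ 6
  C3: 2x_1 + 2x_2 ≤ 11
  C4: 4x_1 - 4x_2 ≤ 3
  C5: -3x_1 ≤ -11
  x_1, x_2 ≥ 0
C2 requires 3x_1 ≤ 6, while C5 (-3x_1 ≤ -11) is equivalent to 3x_1 ≥ 11. Together they would need 11 ≤ 3x_1 ≤ 6, which is impossible since 11 > 6. No point satisfies all constraints.

Infeasible: no point satisfies all constraints simultaneously.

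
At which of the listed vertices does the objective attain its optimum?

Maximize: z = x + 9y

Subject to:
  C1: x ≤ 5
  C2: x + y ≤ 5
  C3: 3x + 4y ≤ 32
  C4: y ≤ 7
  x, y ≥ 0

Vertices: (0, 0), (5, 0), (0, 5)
(0, 5) with z = 45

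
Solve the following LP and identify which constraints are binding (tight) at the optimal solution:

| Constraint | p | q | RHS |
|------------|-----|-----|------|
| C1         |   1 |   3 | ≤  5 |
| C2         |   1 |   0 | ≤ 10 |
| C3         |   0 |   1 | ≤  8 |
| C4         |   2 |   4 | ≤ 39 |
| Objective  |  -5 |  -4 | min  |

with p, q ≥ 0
Optimal: p = 5, q = 0
Slack at optimum:
  C1: slack = 0 (binding)
  C2: slack = 5
  C3: slack = 8
  C4: slack = 29
  p ≥ 0: p = 5
  q ≥ 0: q = 0 (binding)
Binding constraints: C1, q ≥ 0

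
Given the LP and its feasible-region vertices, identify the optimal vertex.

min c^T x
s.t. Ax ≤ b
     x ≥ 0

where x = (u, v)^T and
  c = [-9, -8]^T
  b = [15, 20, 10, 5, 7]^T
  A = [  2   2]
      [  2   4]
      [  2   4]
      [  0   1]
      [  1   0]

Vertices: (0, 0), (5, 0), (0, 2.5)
Evaluating z = -9u - 8v at each vertex:
  (0, 0): z = 0
  (5, 0): z = -45
  (0, 2.5): z = -20

The smallest value is z = -45, attained at (5, 0).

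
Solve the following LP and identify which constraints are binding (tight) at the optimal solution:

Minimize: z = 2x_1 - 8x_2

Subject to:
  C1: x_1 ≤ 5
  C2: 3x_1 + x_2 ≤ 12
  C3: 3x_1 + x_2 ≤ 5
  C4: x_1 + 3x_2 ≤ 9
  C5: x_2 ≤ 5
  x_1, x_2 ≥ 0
Optimal: x_1 = 0, x_2 = 3
Binding: C4, x_1 ≥ 0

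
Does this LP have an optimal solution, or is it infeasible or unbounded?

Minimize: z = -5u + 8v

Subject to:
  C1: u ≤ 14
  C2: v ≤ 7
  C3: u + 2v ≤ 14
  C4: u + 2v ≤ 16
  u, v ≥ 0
The point (14, 0) satisfies every constraint, so the LP is feasible; the constraints give u ≤ 14 and v ≤ 7, which with u, v ≥ 0 keep the feasible region inside a bounded box. A feasible, bounded LP attains a finite optimum at a vertex.

Feasible with finite optimum z* = -70 at (14, 0).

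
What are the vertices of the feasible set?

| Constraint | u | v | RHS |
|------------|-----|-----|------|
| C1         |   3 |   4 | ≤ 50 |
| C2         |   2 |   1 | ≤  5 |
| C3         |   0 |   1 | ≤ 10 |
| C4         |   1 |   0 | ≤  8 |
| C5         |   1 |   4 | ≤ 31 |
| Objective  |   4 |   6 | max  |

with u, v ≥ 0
Each vertex is the intersection of two constraint boundaries that also satisfies all remaining constraints:
  u = 0 and v = 0 → (0, 0)
  2u + v = 5 and v = 0 → (2.5, 0)
  2u + v = 5 and u = 0 → (0, 5)

Vertices: (0, 0), (2.5, 0), (0, 5)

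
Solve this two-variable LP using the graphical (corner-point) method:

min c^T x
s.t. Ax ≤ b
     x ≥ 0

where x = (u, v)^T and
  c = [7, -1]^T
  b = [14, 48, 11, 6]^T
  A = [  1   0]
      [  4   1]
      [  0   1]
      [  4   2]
Each vertex is the intersection of two constraint boundaries that also satisfies all remaining constraints:
  u = 0 and v = 0 → (0, 0)
  4u + 2v = 6 and v = 0 → (1.5, 0)
  4u + 2v = 6 and u = 0 → (0, 3)

Evaluating z = 7u - v at each vertex:
  (0, 0): z = 0
  (1.5, 0): z = 10.5
  (0, 3): z = -3

The minimum is at (0, 3) with z = -3.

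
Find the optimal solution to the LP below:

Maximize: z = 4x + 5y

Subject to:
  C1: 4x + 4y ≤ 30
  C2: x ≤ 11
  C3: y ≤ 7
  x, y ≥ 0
Each vertex is the intersection of two constraint boundaries that also satisfies all remaining constraints:
  x = 0 and y = 0 → (0, 0)
  4x + 4y = 30 and y = 0 → (7.5, 0)
  4x + 4y = 30 and y = 7 → (0.5, 7)
  y = 7 and x = 0 → (0, 7)

Evaluating z = 4x + 5y at each vertex:
  (0, 0): z = 0
  (7.5, 0): z = 30
  (0.5, 7): z = 37
  (0, 7): z = 35

The maximum is at (0.5, 7) with z = 37.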